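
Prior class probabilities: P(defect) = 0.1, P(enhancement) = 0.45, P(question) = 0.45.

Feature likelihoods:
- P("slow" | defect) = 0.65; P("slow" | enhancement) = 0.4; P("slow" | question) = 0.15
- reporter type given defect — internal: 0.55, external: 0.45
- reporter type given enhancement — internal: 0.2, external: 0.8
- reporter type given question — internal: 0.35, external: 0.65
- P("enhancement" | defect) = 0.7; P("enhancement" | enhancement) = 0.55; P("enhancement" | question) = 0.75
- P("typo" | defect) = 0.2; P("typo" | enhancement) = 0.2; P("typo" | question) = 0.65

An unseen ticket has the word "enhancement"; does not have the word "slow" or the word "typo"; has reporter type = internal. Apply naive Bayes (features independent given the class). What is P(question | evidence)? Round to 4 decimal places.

0.5043

defect: 0.1 × (1−0.65) × 0.55 × 0.7 × (1−0.2) = 0.01078
enhancement: 0.45 × (1−0.4) × 0.2 × 0.55 × (1−0.2) = 0.02376
question: 0.45 × (1−0.15) × 0.35 × 0.75 × (1−0.65) = 0.0351421875
P(question | x) = 0.0351421875 / 0.0696821875 ≈ 0.5043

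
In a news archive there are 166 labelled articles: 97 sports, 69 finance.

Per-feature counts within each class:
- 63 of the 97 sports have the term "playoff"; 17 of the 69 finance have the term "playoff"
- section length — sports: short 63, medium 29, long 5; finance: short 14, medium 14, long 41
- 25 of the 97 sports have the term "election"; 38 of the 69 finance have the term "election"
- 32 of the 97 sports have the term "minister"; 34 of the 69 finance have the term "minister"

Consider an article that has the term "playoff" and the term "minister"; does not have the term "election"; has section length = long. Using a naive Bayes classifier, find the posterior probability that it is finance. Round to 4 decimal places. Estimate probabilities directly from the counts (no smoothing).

sports: (97/166) × (63/97) × (5/97) × (72/97) × (32/97) ≈ 0.00479038
finance: (69/166) × (17/69) × (41/69) × (31/69) × (34/69) ≈ 0.0134716
P(finance | x) = 0.0134716 / 0.01826198 ≈ 0.7377

0.7377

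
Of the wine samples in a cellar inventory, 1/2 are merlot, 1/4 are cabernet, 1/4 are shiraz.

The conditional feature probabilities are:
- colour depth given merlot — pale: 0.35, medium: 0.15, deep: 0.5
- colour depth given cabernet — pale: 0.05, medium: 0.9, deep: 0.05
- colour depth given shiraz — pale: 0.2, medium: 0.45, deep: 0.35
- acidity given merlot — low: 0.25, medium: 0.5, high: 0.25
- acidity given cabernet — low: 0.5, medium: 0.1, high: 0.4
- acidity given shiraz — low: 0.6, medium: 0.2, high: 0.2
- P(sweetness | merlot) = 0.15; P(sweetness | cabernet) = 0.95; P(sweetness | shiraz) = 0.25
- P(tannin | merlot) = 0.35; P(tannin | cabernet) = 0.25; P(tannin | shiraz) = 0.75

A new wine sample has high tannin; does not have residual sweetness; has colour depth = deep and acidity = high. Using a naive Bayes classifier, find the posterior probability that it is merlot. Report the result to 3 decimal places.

0.652

merlot: 0.5 × 0.5 × 0.25 × (1−0.15) × 0.35 = 0.01859375
cabernet: 0.25 × 0.05 × 0.4 × (1−0.95) × 0.25 = 0.0000625
shiraz: 0.25 × 0.35 × 0.2 × (1−0.25) × 0.75 = 0.00984375
P(merlot | x) = 0.01859375 / 0.0285 ≈ 0.652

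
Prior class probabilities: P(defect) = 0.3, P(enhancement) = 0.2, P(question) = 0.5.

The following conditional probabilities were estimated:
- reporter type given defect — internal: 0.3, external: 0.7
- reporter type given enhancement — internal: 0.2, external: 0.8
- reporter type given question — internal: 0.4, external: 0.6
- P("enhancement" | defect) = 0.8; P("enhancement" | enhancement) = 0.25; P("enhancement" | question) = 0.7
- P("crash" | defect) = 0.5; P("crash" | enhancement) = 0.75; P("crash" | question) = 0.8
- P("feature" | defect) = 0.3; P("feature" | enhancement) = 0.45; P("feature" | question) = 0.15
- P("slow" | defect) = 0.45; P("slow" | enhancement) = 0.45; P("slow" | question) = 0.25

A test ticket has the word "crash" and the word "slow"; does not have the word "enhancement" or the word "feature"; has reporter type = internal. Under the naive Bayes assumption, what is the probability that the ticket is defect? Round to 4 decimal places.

defect: 0.3 × 0.3 × (1−0.8) × 0.5 × (1−0.3) × 0.45 = 0.002835
enhancement: 0.2 × 0.2 × (1−0.25) × 0.75 × (1−0.45) × 0.45 = 0.00556875
question: 0.5 × 0.4 × (1−0.7) × 0.8 × (1−0.15) × 0.25 = 0.0102
P(defect | x) = 0.002835 / 0.01860375 ≈ 0.1524

0.1524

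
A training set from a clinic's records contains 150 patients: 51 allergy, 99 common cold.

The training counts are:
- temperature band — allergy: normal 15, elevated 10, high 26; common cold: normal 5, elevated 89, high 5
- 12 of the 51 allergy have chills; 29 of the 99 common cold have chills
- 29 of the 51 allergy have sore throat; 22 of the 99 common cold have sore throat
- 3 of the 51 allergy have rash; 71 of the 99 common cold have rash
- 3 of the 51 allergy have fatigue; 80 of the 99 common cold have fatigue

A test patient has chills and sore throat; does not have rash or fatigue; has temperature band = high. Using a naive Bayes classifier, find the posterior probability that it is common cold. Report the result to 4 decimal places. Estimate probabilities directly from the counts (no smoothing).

allergy: (51/150) × (26/51) × (12/51) × (29/51) × (48/51) × (48/51) ≈ 0.020543
common cold: (99/150) × (5/99) × (29/99) × (22/99) × (28/99) × (19/99) ≈ 0.00011778
P(common cold | x) = 0.00011778 / 0.02066078 ≈ 0.0057

0.0057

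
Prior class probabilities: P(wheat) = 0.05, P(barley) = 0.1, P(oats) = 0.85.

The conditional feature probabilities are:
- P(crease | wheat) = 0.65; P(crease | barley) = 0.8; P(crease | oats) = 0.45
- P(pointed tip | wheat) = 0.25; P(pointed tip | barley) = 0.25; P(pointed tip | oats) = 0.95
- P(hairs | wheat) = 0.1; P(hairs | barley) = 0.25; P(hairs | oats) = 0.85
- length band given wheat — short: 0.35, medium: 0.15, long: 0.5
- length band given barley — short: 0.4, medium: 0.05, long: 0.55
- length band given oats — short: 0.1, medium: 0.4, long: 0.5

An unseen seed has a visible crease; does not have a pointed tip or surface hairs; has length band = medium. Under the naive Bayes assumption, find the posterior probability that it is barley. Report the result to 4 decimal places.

wheat: 0.05 × 0.65 × (1−0.25) × (1−0.1) × 0.15 = 0.003290625
barley: 0.1 × 0.8 × (1−0.25) × (1−0.25) × 0.05 = 0.00225
oats: 0.85 × 0.45 × (1−0.95) × (1−0.85) × 0.4 = 0.0011475
P(barley | x) = 0.00225 / 0.006688125 ≈ 0.3364

0.3364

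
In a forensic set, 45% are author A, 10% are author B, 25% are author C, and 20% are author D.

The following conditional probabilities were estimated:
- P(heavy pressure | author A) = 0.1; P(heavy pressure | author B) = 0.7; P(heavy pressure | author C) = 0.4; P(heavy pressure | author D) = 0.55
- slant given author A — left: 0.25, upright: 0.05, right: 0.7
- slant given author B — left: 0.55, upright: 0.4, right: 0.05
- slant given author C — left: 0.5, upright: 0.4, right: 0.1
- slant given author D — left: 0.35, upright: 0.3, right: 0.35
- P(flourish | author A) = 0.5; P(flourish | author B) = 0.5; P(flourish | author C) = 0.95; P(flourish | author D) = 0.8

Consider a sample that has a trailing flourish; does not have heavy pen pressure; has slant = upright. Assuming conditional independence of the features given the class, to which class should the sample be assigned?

author C

author A: 0.45 × (1−0.1) × 0.05 × 0.5 = 0.010125
author B: 0.1 × (1−0.7) × 0.4 × 0.5 = 0.006
author C: 0.25 × (1−0.4) × 0.4 × 0.95 = 0.057
author D: 0.2 × (1−0.55) × 0.3 × 0.8 = 0.0216
Highest score → author C.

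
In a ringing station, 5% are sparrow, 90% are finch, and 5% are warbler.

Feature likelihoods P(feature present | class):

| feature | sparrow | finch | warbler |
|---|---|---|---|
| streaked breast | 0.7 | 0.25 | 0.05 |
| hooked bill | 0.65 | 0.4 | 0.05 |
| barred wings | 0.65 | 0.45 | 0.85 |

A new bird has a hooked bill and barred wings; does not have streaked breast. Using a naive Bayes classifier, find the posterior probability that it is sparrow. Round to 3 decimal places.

0.049

sparrow: 0.05 × (1−0.7) × 0.65 × 0.65 = 0.0063375
finch: 0.9 × (1−0.25) × 0.4 × 0.45 = 0.1215
warbler: 0.05 × (1−0.05) × 0.05 × 0.85 = 0.00201875
P(sparrow | x) = 0.0063375 / 0.12985625 ≈ 0.049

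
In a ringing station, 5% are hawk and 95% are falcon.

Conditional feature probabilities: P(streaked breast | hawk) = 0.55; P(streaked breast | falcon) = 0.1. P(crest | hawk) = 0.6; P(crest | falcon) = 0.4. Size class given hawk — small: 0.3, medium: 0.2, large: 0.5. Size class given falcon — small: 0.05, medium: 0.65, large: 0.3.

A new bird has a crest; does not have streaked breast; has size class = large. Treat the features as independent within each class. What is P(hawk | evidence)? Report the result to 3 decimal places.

0.062

hawk: 0.05 × (1−0.55) × 0.6 × 0.5 = 0.00675
falcon: 0.95 × (1−0.1) × 0.4 × 0.3 = 0.1026
P(hawk | x) = 0.00675 / 0.10935 ≈ 0.062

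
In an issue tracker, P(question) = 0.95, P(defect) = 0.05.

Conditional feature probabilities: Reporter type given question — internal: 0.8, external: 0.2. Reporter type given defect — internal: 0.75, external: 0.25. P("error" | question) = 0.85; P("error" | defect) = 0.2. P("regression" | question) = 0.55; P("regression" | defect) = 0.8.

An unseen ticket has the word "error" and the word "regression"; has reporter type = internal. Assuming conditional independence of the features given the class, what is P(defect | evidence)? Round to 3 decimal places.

question: 0.95 × 0.8 × 0.85 × 0.55 = 0.3553
defect: 0.05 × 0.75 × 0.2 × 0.8 = 0.006
P(defect | x) = 0.006 / 0.3613 ≈ 0.017

0.017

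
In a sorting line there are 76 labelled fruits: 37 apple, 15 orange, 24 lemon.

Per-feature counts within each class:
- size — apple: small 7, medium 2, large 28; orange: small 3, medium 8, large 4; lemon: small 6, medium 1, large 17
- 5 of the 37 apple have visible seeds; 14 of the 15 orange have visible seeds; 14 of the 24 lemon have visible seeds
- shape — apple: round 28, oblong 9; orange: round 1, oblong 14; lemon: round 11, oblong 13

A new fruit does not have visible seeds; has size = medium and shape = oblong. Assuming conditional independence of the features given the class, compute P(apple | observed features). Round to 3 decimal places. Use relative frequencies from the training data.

0.368

apple: (37/76) × (2/37) × (32/37) × (9/37) ≈ 0.00553612
orange: (15/76) × (8/15) × (1/15) × (14/15) ≈ 0.00654971
lemon: (24/76) × (1/24) × (10/24) × (13/24) ≈ 0.00296966
P(apple | x) = 0.00553612 / 0.01505549 ≈ 0.368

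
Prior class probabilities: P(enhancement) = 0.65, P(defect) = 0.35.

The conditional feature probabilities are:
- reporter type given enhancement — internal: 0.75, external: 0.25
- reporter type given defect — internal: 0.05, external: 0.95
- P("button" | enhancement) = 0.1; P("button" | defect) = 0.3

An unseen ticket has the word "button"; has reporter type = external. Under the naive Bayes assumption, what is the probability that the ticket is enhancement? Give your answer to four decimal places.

enhancement: 0.65 × 0.25 × 0.1 = 0.01625
defect: 0.35 × 0.95 × 0.3 = 0.09975
P(enhancement | x) = 0.01625 / 0.116 ≈ 0.1401

0.1401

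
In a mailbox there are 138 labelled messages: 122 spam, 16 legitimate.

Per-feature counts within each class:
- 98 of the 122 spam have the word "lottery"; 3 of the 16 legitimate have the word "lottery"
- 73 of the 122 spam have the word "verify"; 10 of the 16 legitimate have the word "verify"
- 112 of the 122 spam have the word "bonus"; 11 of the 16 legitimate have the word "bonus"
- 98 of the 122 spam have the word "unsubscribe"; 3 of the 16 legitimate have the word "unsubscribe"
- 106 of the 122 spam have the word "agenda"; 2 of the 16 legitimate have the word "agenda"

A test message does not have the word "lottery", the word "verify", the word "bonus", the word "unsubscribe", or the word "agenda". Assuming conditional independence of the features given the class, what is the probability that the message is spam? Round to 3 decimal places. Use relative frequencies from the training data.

spam: (122/138) × (24/122) × (49/122) × (10/122) × (24/122) × (16/122) ≈ 0.000147713
legitimate: (16/138) × (13/16) × (6/16) × (5/16) × (13/16) × (14/16) ≈ 0.00784832
P(spam | x) = 0.000147713 / 0.007996033 ≈ 0.018

0.018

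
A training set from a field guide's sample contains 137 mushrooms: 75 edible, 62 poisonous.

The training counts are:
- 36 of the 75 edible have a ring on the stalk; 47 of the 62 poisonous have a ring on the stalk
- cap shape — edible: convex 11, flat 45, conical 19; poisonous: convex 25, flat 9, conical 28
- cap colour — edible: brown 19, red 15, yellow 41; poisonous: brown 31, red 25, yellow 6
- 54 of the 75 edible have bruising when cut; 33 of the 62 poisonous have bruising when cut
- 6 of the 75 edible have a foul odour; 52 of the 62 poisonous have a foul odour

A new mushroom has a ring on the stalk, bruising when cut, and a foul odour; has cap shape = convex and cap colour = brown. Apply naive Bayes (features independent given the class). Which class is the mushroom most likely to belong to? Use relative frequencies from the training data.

edible: (75/137) × (36/75) × (11/75) × (19/75) × (54/75) × (6/75) ≈ 0.000562378
poisonous: (62/137) × (47/62) × (25/62) × (31/62) × (33/62) × (52/62) ≈ 0.0308766
Highest score → poisonous.

poisonous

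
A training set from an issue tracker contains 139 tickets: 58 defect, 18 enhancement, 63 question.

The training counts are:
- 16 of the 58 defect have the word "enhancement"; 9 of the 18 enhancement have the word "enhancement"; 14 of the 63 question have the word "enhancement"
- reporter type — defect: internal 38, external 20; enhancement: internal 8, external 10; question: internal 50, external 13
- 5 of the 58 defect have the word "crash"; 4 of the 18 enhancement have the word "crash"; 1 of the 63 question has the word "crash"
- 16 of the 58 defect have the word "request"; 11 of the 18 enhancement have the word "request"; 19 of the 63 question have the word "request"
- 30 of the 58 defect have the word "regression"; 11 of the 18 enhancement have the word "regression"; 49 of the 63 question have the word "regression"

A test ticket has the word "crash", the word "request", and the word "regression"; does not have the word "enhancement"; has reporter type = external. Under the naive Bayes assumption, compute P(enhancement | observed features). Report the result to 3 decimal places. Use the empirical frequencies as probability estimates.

0.658

defect: (58/139) × (42/58) × (20/58) × (5/58) × (16/58) × (30/58) ≈ 0.00128163
enhancement: (18/139) × (9/18) × (10/18) × (4/18) × (11/18) × (11/18) ≈ 0.00298527
question: (63/139) × (49/63) × (13/63) × (1/63) × (19/63) × (49/63) ≈ 0.00027084
P(enhancement | x) = 0.00298527 / 0.00453774 ≈ 0.658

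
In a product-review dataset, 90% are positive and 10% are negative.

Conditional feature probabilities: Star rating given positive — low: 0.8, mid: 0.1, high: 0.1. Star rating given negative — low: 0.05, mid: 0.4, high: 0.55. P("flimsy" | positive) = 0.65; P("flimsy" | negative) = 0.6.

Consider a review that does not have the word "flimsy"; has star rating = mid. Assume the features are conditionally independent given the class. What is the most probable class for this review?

positive: 0.9 × 0.1 × (1−0.65) = 0.0315
negative: 0.1 × 0.4 × (1−0.6) = 0.016
Highest score → positive.

positive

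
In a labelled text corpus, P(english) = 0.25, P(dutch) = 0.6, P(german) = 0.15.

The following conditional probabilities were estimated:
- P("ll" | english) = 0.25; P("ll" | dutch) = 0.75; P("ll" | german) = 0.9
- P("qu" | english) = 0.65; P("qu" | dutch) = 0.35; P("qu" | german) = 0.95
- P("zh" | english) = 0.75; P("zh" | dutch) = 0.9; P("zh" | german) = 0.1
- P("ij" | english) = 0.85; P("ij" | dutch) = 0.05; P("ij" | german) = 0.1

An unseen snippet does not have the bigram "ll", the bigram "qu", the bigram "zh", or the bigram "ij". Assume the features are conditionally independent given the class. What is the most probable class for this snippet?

english: 0.25 × (1−0.25) × (1−0.65) × (1−0.75) × (1−0.85) = 0.0024609375
dutch: 0.6 × (1−0.75) × (1−0.35) × (1−0.9) × (1−0.05) = 0.0092625
german: 0.15 × (1−0.9) × (1−0.95) × (1−0.1) × (1−0.1) = 0.0006075
Highest score → dutch.

dutch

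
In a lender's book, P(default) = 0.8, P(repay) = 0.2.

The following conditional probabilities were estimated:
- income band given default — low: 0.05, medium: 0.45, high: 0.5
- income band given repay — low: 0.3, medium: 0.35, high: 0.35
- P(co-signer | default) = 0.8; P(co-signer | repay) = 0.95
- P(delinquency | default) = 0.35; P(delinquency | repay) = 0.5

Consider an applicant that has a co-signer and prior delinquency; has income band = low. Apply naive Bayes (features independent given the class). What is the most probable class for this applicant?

default: 0.8 × 0.05 × 0.8 × 0.35 = 0.0112
repay: 0.2 × 0.3 × 0.95 × 0.5 = 0.0285
Highest score → repay.

repay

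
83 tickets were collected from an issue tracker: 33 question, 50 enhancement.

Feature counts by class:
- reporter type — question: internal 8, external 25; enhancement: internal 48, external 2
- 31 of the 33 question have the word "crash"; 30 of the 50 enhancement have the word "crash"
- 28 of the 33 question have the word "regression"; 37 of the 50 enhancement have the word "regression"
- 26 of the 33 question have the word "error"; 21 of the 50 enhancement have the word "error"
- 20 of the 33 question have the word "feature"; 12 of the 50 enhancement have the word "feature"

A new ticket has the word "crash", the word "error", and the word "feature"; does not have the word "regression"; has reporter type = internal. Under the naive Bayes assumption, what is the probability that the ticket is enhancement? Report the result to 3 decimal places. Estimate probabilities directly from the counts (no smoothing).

0.581

question: (33/83) × (8/33) × (31/33) × (5/33) × (26/33) × (20/33) ≈ 0.00655075
enhancement: (50/83) × (48/50) × (30/50) × (13/50) × (21/50) × (12/50) ≈ 0.00909386
P(enhancement | x) = 0.00909386 / 0.01564461 ≈ 0.581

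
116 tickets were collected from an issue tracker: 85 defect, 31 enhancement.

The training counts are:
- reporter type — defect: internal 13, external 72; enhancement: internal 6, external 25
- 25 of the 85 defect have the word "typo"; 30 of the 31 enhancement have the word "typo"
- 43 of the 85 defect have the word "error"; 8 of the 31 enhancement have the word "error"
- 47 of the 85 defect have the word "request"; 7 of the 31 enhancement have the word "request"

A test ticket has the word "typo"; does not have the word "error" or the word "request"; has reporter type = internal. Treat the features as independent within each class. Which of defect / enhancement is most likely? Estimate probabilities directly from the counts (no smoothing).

enhancement

defect: (85/116) × (13/85) × (25/85) × (42/85) × (38/85) ≈ 0.00728118
enhancement: (31/116) × (6/31) × (30/31) × (23/31) × (24/31) ≈ 0.028752
Highest score → enhancement.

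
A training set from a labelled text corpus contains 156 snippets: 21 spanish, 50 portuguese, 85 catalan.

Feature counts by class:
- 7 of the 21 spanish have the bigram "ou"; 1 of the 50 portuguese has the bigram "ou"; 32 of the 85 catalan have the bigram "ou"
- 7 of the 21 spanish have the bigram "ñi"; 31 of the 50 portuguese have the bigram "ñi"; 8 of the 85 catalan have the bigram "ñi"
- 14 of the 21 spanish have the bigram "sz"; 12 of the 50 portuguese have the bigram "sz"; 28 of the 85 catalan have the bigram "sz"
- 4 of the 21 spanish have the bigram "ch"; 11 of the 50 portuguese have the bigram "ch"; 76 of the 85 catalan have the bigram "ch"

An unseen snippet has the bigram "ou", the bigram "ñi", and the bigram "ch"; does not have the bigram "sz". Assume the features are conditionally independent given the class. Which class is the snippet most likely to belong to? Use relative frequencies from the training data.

spanish: (21/156) × (7/21) × (7/21) × (7/21) × (4/21) ≈ 0.000949668
portuguese: (50/156) × (1/50) × (31/50) × (38/50) × (11/50) ≈ 0.000664513
catalan: (85/156) × (32/85) × (8/85) × (57/85) × (76/85) ≈ 0.0115757
Highest score → catalan.

catalan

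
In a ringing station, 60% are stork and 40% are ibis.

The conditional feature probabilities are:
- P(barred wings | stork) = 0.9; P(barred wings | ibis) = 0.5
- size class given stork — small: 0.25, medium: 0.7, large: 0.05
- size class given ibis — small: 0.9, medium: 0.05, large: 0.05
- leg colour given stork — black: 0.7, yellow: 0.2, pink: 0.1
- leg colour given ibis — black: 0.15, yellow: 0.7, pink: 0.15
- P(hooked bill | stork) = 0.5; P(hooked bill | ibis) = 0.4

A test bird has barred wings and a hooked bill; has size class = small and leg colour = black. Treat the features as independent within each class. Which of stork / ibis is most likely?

stork: 0.6 × 0.9 × 0.25 × 0.7 × 0.5 = 0.04725
ibis: 0.4 × 0.5 × 0.9 × 0.15 × 0.4 = 0.0108
Highest score → stork.

stork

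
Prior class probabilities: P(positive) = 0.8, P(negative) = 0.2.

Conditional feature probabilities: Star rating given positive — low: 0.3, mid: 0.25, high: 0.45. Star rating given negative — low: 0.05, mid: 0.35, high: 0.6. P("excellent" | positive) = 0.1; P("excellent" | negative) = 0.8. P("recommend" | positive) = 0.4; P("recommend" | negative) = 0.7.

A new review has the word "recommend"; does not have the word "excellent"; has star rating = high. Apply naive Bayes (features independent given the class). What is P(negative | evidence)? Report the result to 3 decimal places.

0.115

positive: 0.8 × 0.45 × (1−0.1) × 0.4 = 0.1296
negative: 0.2 × 0.6 × (1−0.8) × 0.7 = 0.0168
P(negative | x) = 0.0168 / 0.1464 ≈ 0.115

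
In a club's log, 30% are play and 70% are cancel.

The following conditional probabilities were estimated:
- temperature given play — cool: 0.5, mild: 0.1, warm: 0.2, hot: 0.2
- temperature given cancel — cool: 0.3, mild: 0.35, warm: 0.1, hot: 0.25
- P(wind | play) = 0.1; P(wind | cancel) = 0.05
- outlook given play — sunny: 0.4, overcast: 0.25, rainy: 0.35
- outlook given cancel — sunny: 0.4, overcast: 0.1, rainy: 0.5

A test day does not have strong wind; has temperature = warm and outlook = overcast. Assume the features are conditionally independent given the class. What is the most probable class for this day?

play: 0.3 × 0.2 × (1−0.1) × 0.25 = 0.0135
cancel: 0.7 × 0.1 × (1−0.05) × 0.1 = 0.00665
Highest score → play.

play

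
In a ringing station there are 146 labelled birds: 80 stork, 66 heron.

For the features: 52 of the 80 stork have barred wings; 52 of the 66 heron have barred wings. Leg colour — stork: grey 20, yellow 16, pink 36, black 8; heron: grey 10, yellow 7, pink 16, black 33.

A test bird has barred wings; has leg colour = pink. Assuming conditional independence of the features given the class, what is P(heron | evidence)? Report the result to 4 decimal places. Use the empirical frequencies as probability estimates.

stork: (80/146) × (52/80) × (36/80) ≈ 0.160274
heron: (66/146) × (52/66) × (16/66) ≈ 0.0863429
P(heron | x) = 0.0863429 / 0.2466169 ≈ 0.3501

0.3501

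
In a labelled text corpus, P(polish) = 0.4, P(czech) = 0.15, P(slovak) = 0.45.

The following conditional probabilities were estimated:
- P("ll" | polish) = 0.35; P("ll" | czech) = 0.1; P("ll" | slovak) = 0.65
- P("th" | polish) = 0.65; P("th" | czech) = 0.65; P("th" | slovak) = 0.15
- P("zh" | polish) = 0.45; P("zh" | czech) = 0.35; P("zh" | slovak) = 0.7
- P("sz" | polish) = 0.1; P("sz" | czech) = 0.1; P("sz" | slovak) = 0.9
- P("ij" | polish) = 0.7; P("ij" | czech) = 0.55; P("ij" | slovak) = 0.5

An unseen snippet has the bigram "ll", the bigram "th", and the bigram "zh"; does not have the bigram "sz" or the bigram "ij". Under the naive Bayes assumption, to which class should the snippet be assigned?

polish

polish: 0.4 × 0.35 × 0.65 × 0.45 × (1−0.1) × (1−0.7) = 0.0110565
czech: 0.15 × 0.1 × 0.65 × 0.35 × (1−0.1) × (1−0.55) = 0.0013820625
slovak: 0.45 × 0.65 × 0.15 × 0.7 × (1−0.9) × (1−0.5) = 0.001535625
Highest score → polish.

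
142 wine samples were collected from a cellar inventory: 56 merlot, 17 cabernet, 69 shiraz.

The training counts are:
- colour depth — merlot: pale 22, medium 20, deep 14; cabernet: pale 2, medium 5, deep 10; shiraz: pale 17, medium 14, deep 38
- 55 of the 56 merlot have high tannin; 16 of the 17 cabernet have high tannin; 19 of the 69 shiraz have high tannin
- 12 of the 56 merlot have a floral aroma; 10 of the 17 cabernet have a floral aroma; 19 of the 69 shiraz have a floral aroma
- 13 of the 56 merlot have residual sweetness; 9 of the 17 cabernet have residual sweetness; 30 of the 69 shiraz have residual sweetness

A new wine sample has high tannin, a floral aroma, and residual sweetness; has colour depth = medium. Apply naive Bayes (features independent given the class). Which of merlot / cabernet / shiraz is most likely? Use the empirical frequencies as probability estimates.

merlot: (56/142) × (20/56) × (55/56) × (12/56) × (13/56) ≈ 0.00688121
cabernet: (17/142) × (5/17) × (16/17) × (10/17) × (9/17) ≈ 0.0103204
shiraz: (69/142) × (14/69) × (19/69) × (19/69) × (30/69) ≈ 0.00325028
Highest score → cabernet.

cabernet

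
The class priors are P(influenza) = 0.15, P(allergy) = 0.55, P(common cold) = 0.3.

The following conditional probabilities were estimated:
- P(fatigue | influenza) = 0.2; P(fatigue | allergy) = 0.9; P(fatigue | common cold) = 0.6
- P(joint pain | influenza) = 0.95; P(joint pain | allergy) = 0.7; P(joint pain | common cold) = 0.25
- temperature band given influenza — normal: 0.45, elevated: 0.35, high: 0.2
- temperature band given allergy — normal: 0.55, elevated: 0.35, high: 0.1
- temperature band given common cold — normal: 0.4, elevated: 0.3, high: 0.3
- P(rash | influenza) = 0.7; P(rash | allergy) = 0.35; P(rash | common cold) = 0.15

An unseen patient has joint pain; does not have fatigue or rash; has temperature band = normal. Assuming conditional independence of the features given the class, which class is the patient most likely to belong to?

influenza

influenza: 0.15 × (1−0.2) × 0.95 × 0.45 × (1−0.7) = 0.01539
allergy: 0.55 × (1−0.9) × 0.7 × 0.55 × (1−0.35) = 0.01376375
common cold: 0.3 × (1−0.6) × 0.25 × 0.4 × (1−0.15) = 0.0102
Highest score → influenza.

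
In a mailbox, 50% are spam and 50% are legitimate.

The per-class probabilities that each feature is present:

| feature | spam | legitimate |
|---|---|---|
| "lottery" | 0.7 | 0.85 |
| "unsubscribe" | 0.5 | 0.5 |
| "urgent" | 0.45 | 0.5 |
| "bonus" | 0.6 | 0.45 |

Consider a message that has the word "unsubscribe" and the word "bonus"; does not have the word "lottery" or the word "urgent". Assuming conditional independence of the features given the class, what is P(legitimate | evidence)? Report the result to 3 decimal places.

0.254

spam: 0.5 × (1−0.7) × 0.5 × (1−0.45) × 0.6 = 0.02475
legitimate: 0.5 × (1−0.85) × 0.5 × (1−0.5) × 0.45 = 0.0084375
P(legitimate | x) = 0.0084375 / 0.0331875 ≈ 0.254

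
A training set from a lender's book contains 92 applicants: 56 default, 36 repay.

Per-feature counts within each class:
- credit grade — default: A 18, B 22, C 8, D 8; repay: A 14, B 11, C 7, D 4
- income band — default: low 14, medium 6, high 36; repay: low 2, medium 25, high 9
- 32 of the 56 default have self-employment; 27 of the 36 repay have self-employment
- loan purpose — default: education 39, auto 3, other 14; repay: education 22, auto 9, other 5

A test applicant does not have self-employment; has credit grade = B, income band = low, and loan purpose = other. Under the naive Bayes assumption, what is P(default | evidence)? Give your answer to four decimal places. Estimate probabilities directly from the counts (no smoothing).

0.9652

default: (56/92) × (22/56) × (14/56) × (24/56) × (14/56) ≈ 0.00640528
repay: (36/92) × (11/36) × (2/36) × (9/36) × (5/36) ≈ 0.000230643
P(default | x) = 0.00640528 / 0.006635923 ≈ 0.9652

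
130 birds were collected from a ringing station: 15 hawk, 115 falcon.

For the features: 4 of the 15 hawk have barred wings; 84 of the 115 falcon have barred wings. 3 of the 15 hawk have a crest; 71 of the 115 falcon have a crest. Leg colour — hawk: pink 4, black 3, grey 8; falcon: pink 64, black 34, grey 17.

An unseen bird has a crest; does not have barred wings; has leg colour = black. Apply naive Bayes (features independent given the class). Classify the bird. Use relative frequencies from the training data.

hawk: (15/130) × (11/15) × (3/15) × (3/15) ≈ 0.00338462
falcon: (115/130) × (31/115) × (71/115) × (34/115) ≈ 0.0435271
Highest score → falcon.

falcon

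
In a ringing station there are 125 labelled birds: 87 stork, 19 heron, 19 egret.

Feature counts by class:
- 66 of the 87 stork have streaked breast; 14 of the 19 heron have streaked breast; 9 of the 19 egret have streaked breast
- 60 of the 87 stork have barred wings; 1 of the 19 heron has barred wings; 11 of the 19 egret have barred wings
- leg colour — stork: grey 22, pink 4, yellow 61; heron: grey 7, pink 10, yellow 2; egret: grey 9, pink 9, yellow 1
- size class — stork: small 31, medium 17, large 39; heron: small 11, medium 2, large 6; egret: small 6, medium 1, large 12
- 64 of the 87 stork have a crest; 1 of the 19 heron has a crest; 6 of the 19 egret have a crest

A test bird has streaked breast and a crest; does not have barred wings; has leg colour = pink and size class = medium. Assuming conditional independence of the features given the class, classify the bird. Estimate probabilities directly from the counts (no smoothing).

stork

stork: (87/125) × (66/87) × (27/87) × (4/87) × (17/87) × (64/87) ≈ 0.00108295
heron: (19/125) × (14/19) × (18/19) × (10/19) × (2/19) × (1/19) ≈ 0.00030939
egret: (19/125) × (9/19) × (8/19) × (9/19) × (1/19) × (6/19) ≈ 0.000238672
Highest score → stork.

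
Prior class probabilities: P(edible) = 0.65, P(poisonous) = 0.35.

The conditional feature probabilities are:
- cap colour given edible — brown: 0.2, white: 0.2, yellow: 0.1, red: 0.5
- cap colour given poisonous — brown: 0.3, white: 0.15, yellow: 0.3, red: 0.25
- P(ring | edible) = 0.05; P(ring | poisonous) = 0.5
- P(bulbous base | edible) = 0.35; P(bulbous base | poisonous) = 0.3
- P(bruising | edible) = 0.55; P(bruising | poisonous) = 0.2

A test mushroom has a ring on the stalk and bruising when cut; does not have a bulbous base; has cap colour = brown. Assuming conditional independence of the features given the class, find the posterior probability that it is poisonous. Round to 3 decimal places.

0.760

edible: 0.65 × 0.2 × 0.05 × (1−0.35) × 0.55 = 0.00232375
poisonous: 0.35 × 0.3 × 0.5 × (1−0.3) × 0.2 = 0.00735
P(poisonous | x) = 0.00735 / 0.00967375 ≈ 0.760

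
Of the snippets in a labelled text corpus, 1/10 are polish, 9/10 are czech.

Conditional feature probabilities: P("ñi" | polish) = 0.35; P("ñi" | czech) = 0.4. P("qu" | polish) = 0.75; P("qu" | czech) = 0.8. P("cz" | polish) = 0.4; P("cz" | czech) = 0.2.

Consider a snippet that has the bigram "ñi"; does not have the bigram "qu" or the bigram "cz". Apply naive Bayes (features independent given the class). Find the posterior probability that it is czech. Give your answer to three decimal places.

polish: 0.1 × 0.35 × (1−0.75) × (1−0.4) = 0.00525
czech: 0.9 × 0.4 × (1−0.8) × (1−0.2) = 0.0576
P(czech | x) = 0.0576 / 0.06285 ≈ 0.916

0.916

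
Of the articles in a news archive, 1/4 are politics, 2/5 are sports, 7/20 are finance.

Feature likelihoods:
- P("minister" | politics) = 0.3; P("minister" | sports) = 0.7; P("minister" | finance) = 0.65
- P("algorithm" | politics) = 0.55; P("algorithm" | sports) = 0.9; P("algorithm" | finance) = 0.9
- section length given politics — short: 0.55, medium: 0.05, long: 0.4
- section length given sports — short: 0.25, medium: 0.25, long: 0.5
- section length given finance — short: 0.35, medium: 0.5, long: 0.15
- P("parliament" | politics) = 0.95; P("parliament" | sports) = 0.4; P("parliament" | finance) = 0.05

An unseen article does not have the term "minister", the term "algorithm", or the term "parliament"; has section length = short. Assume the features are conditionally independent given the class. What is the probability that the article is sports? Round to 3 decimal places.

0.224

politics: 0.25 × (1−0.3) × (1−0.55) × 0.55 × (1−0.95) = 0.002165625
sports: 0.4 × (1−0.7) × (1−0.9) × 0.25 × (1−0.4) = 0.0018
finance: 0.35 × (1−0.65) × (1−0.9) × 0.35 × (1−0.05) = 0.004073125
P(sports | x) = 0.0018 / 0.00803875 ≈ 0.224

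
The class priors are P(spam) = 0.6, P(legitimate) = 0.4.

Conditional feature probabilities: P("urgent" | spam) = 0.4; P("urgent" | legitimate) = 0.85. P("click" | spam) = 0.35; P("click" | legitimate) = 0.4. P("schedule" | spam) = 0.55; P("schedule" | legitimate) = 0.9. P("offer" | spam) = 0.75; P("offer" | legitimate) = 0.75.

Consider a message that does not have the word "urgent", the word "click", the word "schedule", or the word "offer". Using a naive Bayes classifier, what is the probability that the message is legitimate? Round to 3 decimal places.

spam: 0.6 × (1−0.4) × (1−0.35) × (1−0.55) × (1−0.75) = 0.026325
legitimate: 0.4 × (1−0.85) × (1−0.4) × (1−0.9) × (1−0.75) = 0.0009
P(legitimate | x) = 0.0009 / 0.027225 ≈ 0.033

0.033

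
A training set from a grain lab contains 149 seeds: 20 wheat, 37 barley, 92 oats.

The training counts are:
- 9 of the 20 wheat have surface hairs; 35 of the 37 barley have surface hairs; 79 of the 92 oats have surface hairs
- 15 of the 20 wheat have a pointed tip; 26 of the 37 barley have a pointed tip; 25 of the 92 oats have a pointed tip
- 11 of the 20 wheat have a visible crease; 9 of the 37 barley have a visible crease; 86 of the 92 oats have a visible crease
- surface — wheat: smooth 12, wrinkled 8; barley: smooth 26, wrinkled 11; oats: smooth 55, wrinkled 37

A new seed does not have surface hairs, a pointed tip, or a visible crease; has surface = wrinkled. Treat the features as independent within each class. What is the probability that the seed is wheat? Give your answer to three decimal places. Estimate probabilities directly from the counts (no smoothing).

wheat: (20/149) × (11/20) × (5/20) × (9/20) × (8/20) ≈ 0.00332215
barley: (37/149) × (2/37) × (11/37) × (28/37) × (11/37) ≈ 0.000897805
oats: (92/149) × (13/92) × (67/92) × (6/92) × (37/92) ≈ 0.00166656
P(wheat | x) = 0.00332215 / 0.005886515 ≈ 0.564

0.564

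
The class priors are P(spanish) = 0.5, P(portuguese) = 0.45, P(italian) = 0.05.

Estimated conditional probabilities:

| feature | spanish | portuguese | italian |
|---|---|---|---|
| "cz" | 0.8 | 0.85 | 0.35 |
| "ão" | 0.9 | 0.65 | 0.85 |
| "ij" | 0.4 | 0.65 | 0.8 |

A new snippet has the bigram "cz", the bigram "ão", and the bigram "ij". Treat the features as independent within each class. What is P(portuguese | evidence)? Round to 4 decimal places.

spanish: 0.5 × 0.8 × 0.9 × 0.4 = 0.144
portuguese: 0.45 × 0.85 × 0.65 × 0.65 = 0.16160625
italian: 0.05 × 0.35 × 0.85 × 0.8 = 0.0119
P(portuguese | x) = 0.16160625 / 0.31750625 ≈ 0.5090

0.5090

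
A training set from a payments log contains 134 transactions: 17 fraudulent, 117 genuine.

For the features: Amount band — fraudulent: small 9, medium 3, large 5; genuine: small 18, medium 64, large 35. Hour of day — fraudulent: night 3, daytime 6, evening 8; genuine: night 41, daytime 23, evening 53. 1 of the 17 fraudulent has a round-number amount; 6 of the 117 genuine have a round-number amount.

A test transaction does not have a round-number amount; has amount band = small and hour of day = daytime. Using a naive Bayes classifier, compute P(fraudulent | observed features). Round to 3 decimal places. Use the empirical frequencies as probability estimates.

0.471

fraudulent: (17/134) × (9/17) × (6/17) × (16/17) ≈ 0.0223106
genuine: (117/134) × (18/117) × (23/117) × (111/117) ≈ 0.0250523
P(fraudulent | x) = 0.0223106 / 0.0473629 ≈ 0.471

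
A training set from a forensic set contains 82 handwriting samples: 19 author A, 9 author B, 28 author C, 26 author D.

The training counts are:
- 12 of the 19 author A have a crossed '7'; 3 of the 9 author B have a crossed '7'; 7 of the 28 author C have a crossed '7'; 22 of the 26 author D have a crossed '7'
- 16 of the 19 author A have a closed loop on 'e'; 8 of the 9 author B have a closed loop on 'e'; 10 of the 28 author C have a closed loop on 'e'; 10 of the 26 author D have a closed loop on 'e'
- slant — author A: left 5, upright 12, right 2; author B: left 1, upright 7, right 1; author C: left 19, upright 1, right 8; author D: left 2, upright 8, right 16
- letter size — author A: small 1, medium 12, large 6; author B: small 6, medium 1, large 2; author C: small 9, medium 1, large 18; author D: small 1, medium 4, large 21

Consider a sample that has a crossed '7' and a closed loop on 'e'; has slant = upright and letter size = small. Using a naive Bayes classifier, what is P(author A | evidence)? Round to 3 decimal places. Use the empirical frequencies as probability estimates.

author A: (19/82) × (12/19) × (16/19) × (12/19) × (1/19) ≈ 0.00409645
author B: (9/82) × (3/9) × (8/9) × (7/9) × (6/9) ≈ 0.0168624
author C: (28/82) × (7/28) × (10/28) × (1/28) × (9/28) ≈ 0.000349988
author D: (26/82) × (22/26) × (10/26) × (8/26) × (1/26) ≈ 0.00122118
P(author A | x) = 0.00409645 / 0.022530018 ≈ 0.182

0.182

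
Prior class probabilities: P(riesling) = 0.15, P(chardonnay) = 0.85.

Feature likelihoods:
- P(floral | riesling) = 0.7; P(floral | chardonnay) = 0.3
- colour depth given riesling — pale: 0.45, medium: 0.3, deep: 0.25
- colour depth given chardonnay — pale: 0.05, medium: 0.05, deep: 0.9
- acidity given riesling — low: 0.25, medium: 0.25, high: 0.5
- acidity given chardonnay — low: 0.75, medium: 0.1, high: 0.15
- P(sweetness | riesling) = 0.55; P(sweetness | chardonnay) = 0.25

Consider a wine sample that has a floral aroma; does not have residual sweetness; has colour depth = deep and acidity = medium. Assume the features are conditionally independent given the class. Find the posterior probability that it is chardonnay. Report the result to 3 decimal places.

riesling: 0.15 × 0.7 × 0.25 × 0.25 × (1−0.55) = 0.002953125
chardonnay: 0.85 × 0.3 × 0.9 × 0.1 × (1−0.25) = 0.0172125
P(chardonnay | x) = 0.0172125 / 0.020165625 ≈ 0.854

0.854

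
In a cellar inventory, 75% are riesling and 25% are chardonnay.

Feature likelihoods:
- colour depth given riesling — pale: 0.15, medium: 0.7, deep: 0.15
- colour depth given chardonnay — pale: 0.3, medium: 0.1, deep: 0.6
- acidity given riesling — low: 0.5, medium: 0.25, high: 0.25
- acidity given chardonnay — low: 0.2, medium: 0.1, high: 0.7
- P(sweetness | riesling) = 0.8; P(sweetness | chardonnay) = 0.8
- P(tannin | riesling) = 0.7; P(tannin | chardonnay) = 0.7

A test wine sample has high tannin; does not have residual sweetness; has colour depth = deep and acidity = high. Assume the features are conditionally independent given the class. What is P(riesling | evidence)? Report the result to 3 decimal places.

0.211

riesling: 0.75 × 0.15 × 0.25 × (1−0.8) × 0.7 = 0.0039375
chardonnay: 0.25 × 0.6 × 0.7 × (1−0.8) × 0.7 = 0.0147
P(riesling | x) = 0.0039375 / 0.0186375 ≈ 0.211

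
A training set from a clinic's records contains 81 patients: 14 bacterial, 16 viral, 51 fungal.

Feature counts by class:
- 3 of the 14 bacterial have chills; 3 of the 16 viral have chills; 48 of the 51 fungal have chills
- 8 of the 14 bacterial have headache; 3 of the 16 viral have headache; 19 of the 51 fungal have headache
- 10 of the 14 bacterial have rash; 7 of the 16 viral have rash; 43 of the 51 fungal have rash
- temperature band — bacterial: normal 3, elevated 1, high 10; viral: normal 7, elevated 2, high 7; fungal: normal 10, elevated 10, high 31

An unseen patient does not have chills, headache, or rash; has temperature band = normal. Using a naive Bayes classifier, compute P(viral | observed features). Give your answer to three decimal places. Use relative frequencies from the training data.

bacterial: (14/81) × (11/14) × (6/14) × (4/14) × (3/14) ≈ 0.00356333
viral: (16/81) × (13/16) × (13/16) × (9/16) × (7/16) ≈ 0.0320909
fungal: (51/81) × (3/51) × (32/51) × (8/51) × (10/51) ≈ 0.000714769
P(viral | x) = 0.0320909 / 0.036368999 ≈ 0.882

0.882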